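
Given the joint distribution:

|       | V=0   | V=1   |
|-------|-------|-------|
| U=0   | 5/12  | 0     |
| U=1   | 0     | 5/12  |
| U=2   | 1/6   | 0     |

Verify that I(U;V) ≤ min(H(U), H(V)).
Marginal P(U) (row sums):
  P(U=0) = 5/12 + 0 = 5/12
  P(U=1) = 0 + 5/12 = 5/12
  P(U=2) = 1/6 + 0 = 1/6
Marginal P(V) (column sums):
  P(V=0) = 5/12 + 0 + 1/6 = 7/12
  P(V=1) = 0 + 5/12 + 0 = 5/12

H(U) = -[(5/12)·log₂(5/12) + (5/12)·log₂(5/12) + (1/6)·log₂(1/6)]
  = 0.5263 + 0.5263 + 0.4308
  = 1.4834 bits
H(V) = -[(7/12)·log₂(7/12) + (5/12)·log₂(5/12)]
  = 0.4536 + 0.5263
  = 0.9799 bits
H(U,V) = -[(5/12)·log₂(5/12) + (5/12)·log₂(5/12) + (1/6)·log₂(1/6)]
  = 0.5263 + 0.5263 + 0.4308
  = 1.4834 bits

I(U;V) = H(U) + H(V) - H(U,V)
  = 1.4834 + 0.9799 - 1.4834
  = 0.9799 bits

min(H(U), H(V)) = min(1.4834, 0.9799) = 0.9799 bits
Since 0.9799 ≤ 0.9799, the bound is satisfied ✓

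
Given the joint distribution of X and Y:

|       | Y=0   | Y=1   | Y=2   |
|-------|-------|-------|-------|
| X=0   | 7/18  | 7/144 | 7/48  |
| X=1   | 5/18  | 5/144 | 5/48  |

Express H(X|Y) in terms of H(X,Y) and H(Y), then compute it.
H(X|Y) = H(X,Y) - H(Y)

Marginal P(Y) (column sums):
  P(Y=0) = 7/18 + 5/18 = 2/3
  P(Y=1) = 7/144 + 5/144 = 1/12
  P(Y=2) = 7/48 + 5/48 = 1/4

H(X,Y) = -[(7/18)·log₂(7/18) + (7/144)·log₂(7/144) + (7/48)·log₂(7/48) + (5/18)·log₂(5/18) + (5/144)·log₂(5/144) + (5/48)·log₂(5/48)]
  = 0.5299 + 0.2121 + 0.4051 + 0.5133 + 0.1683 + 0.3399
  = 2.1686 bits
H(Y) = -[(2/3)·log₂(2/3) + (1/12)·log₂(1/12) + (1/4)·log₂(1/4)]
  = 0.3900 + 0.2987 + 0.5000
  = 1.1887 bits

H(X|Y) = 2.1686 - 1.1887 = 0.9799 bits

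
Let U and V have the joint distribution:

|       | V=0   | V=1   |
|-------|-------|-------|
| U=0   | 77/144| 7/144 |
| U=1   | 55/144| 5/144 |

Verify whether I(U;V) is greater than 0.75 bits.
Marginal P(U) (row sums):
  P(U=0) = 77/144 + 7/144 = 7/12
  P(U=1) = 55/144 + 5/144 = 5/12
Marginal P(V) (column sums):
  P(V=0) = 77/144 + 55/144 = 11/12
  P(V=1) = 7/144 + 5/144 = 1/12

H(U) = -[(7/12)·log₂(7/12) + (5/12)·log₂(5/12)]
  = 0.4536 + 0.5263
  = 0.9799 bits
H(V) = -[(11/12)·log₂(11/12) + (1/12)·log₂(1/12)]
  = 0.1151 + 0.2987
  = 0.4138 bits
H(U,V) = -[(77/144)·log₂(77/144) + (7/144)·log₂(7/144) + (55/144)·log₂(55/144) + (5/144)·log₂(5/144)]
  = 0.4829 + 0.2121 + 0.5304 + 0.1683
  = 1.3937 bits

I(U;V) = H(U) + H(V) - H(U,V)
  = 0.9799 + 0.4138 - 1.3937
  = 0.0000 bits

No. I(U;V) = 0.0000 bits, which is ≤ 0.75 bits.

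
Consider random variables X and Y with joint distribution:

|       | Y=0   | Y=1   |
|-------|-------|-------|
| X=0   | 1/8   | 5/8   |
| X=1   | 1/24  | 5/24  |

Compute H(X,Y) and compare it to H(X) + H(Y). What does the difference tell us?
Marginal P(X) (row sums):
  P(X=0) = 1/8 + 5/8 = 3/4
  P(X=1) = 1/24 + 5/24 = 1/4
Marginal P(Y) (column sums):
  P(Y=0) = 1/8 + 1/24 = 1/6
  P(Y=1) = 5/8 + 5/24 = 5/6

H(X,Y) = -[(1/8)·log₂(1/8) + (5/8)·log₂(5/8) + (1/24)·log₂(1/24) + (5/24)·log₂(5/24)]
  = 0.3750 + 0.4238 + 0.1910 + 0.4715
  = 1.4613 bits
H(X) = -[(3/4)·log₂(3/4) + (1/4)·log₂(1/4)]
  = 0.3113 + 0.5000
  = 0.8113 bits
H(Y) = -[(1/6)·log₂(1/6) + (5/6)·log₂(5/6)]
  = 0.4308 + 0.2192
  = 0.6500 bits

H(X) + H(Y) = 0.8113 + 0.6500 = 1.4613 bits
Difference: H(X) + H(Y) - H(X,Y) = 1.4613 - 1.4613 = 0.0000 bits = I(X;Y)

The difference is the mutual information; it is 0 here, so X and Y are independent (the joint entropy equals the sum of the marginal entropies).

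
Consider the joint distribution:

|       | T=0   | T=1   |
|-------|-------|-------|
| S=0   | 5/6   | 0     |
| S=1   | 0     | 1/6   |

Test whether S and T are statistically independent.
Marginal P(S) (row sums):
  P(S=0) = 5/6 + 0 = 5/6
  P(S=1) = 0 + 1/6 = 1/6
Marginal P(T) (column sums):
  P(T=0) = 5/6 + 0 = 5/6
  P(T=1) = 0 + 1/6 = 1/6

S and T are independent iff P(S=i,T=j) = P(S=i)·P(T=j) for every cell.
  P(S=0)·P(T=0) = 5/6 × 5/6 = 25/36, but P(S=0,T=0) = 5/6 ✗

No, S and T are not independent. Quantitatively, I(S;T) > 0:

H(S) = -[(5/6)·log₂(5/6) + (1/6)·log₂(1/6)]
  = 0.2192 + 0.4308
  = 0.6500 bits
H(T) = -[(5/6)·log₂(5/6) + (1/6)·log₂(1/6)]
  = 0.2192 + 0.4308
  = 0.6500 bits
H(S,T) = -[(5/6)·log₂(5/6) + (1/6)·log₂(1/6)]
  = 0.2192 + 0.4308
  = 0.6500 bits
I(S;T) = H(S) + H(T) - H(S,T) = 0.6500 + 0.6500 - 0.6500 = 0.6500 bits > 0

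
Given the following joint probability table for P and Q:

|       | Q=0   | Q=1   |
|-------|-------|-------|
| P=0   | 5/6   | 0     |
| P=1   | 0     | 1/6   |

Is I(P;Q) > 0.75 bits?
Marginal P(P) (row sums):
  P(P=0) = 5/6 + 0 = 5/6
  P(P=1) = 0 + 1/6 = 1/6
Marginal P(Q) (column sums):
  P(Q=0) = 5/6 + 0 = 5/6
  P(Q=1) = 0 + 1/6 = 1/6

H(P) = -[(5/6)·log₂(5/6) + (1/6)·log₂(1/6)]
  = 0.2192 + 0.4308
  = 0.6500 bits
H(Q) = -[(5/6)·log₂(5/6) + (1/6)·log₂(1/6)]
  = 0.2192 + 0.4308
  = 0.6500 bits
H(P,Q) = -[(5/6)·log₂(5/6) + (1/6)·log₂(1/6)]
  = 0.2192 + 0.4308
  = 0.6500 bits

I(P;Q) = H(P) + H(Q) - H(P,Q)
  = 0.6500 + 0.6500 - 0.6500
  = 0.6500 bits

No. I(P;Q) = 0.6500 bits, which is ≤ 0.75 bits.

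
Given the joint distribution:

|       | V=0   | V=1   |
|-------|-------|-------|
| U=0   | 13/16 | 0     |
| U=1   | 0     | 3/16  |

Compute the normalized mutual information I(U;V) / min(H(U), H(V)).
Marginal P(U) (row sums):
  P(U=0) = 13/16 + 0 = 13/16
  P(U=1) = 0 + 3/16 = 3/16
Marginal P(V) (column sums):
  P(V=0) = 13/16 + 0 = 13/16
  P(V=1) = 0 + 3/16 = 3/16

H(U) = -[(13/16)·log₂(13/16) + (3/16)·log₂(3/16)]
  = 0.2434 + 0.4528
  = 0.6962 bits
H(V) = -[(13/16)·log₂(13/16) + (3/16)·log₂(3/16)]
  = 0.2434 + 0.4528
  = 0.6962 bits
H(U,V) = -[(13/16)·log₂(13/16) + (3/16)·log₂(3/16)]
  = 0.2434 + 0.4528
  = 0.6962 bits

I(U;V) = H(U) + H(V) - H(U,V)
  = 0.6962 + 0.6962 - 0.6962
  = 0.6962 bits

min(H(U), H(V)) = min(0.6962, 0.6962) = 0.6962 bits
Normalized MI = 0.6962 / 0.6962 = 1.0000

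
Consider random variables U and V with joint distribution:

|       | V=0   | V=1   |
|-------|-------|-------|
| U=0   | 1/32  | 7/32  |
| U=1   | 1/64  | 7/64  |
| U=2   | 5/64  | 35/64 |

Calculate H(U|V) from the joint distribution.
Marginal P(V) (column sums):
  P(V=0) = 1/32 + 1/64 + 5/64 = 1/8
  P(V=1) = 7/32 + 7/64 + 35/64 = 7/8

H(U|V) = -Σ P(U,V)·log₂ P(U|V), where P(U|V) = P(U,V) / P(V)
  (U=0,V=0): P(U|V) = (1/32)/(1/8) = 1/4;  -(1/32)·log₂(1/4) = 0.0625
  (U=0,V=1): P(U|V) = (7/32)/(7/8) = 1/4;  -(7/32)·log₂(1/4) = 0.4375
  (U=1,V=0): P(U|V) = (1/64)/(1/8) = 1/8;  -(1/64)·log₂(1/8) = 0.0469
  (U=1,V=1): P(U|V) = (7/64)/(7/8) = 1/8;  -(7/64)·log₂(1/8) = 0.3281
  (U=2,V=0): P(U|V) = (5/64)/(1/8) = 5/8;  -(5/64)·log₂(5/8) = 0.0530
  (U=2,V=1): P(U|V) = (35/64)/(7/8) = 5/8;  -(35/64)·log₂(5/8) = 0.3708
H(U|V) = 0.0625 + 0.4375 + 0.0469 + 0.3281 + 0.0530 + 0.3708
  = 1.2988 bits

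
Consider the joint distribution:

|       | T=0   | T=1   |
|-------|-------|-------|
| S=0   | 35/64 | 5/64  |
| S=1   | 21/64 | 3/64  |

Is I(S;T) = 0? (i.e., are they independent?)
Marginal P(S) (row sums):
  P(S=0) = 35/64 + 5/64 = 5/8
  P(S=1) = 21/64 + 3/64 = 3/8
Marginal P(T) (column sums):
  P(T=0) = 35/64 + 21/64 = 7/8
  P(T=1) = 5/64 + 3/64 = 1/8

S and T are independent iff P(S=i,T=j) = P(S=i)·P(T=j) for every cell.
  P(S=0)·P(T=0) = 5/8 × 7/8 = 35/64 = P(S=0,T=0) ✓
  P(S=0)·P(T=1) = 5/8 × 1/8 = 5/64 = P(S=0,T=1) ✓
  P(S=1)·P(T=0) = 3/8 × 7/8 = 21/64 = P(S=1,T=0) ✓
  P(S=1)·P(T=1) = 3/8 × 1/8 = 3/64 = P(S=1,T=1) ✓

Yes, S and T are independent: every cell factors, so I(S;T) = 0 bits.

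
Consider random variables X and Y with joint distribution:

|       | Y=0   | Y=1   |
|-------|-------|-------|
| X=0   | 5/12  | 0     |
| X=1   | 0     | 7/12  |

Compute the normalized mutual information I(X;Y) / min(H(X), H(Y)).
Marginal P(X) (row sums):
  P(X=0) = 5/12 + 0 = 5/12
  P(X=1) = 0 + 7/12 = 7/12
Marginal P(Y) (column sums):
  P(Y=0) = 5/12 + 0 = 5/12
  P(Y=1) = 0 + 7/12 = 7/12

H(X) = -[(5/12)·log₂(5/12) + (7/12)·log₂(7/12)]
  = 0.5263 + 0.4536
  = 0.9799 bits
H(Y) = -[(5/12)·log₂(5/12) + (7/12)·log₂(7/12)]
  = 0.5263 + 0.4536
  = 0.9799 bits
H(X,Y) = -[(5/12)·log₂(5/12) + (7/12)·log₂(7/12)]
  = 0.5263 + 0.4536
  = 0.9799 bits

I(X;Y) = H(X) + H(Y) - H(X,Y)
  = 0.9799 + 0.9799 - 0.9799
  = 0.9799 bits

min(H(X), H(Y)) = min(0.9799, 0.9799) = 0.9799 bits
Normalized MI = 0.9799 / 0.9799 = 1.0000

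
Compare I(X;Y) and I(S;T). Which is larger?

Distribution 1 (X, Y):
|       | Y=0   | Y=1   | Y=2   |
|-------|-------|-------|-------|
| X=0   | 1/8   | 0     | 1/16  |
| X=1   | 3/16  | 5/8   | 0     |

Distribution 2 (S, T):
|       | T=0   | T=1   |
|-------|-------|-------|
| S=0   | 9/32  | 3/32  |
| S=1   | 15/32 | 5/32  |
Distribution 1 (X, Y):
Marginal P(X) (row sums):
  P(X=0) = 1/8 + 0 + 1/16 = 3/16
  P(X=1) = 3/16 + 5/8 + 0 = 13/16
Marginal P(Y) (column sums):
  P(Y=0) = 1/8 + 3/16 = 5/16
  P(Y=1) = 0 + 5/8 = 5/8
  P(Y=2) = 1/16 + 0 = 1/16

H(X) = -[(3/16)·log₂(3/16) + (13/16)·log₂(13/16)]
  = 0.4528 + 0.2434
  = 0.6962 bits
H(Y) = -[(5/16)·log₂(5/16) + (5/8)·log₂(5/8) + (1/16)·log₂(1/16)]
  = 0.5244 + 0.4238 + 0.2500
  = 1.1982 bits
H(X,Y) = -[(1/8)·log₂(1/8) + (1/16)·log₂(1/16) + (3/16)·log₂(3/16) + (5/8)·log₂(5/8)]
  = 0.3750 + 0.2500 + 0.4528 + 0.4238
  = 1.5016 bits

I(X;Y) = H(X) + H(Y) - H(X,Y)
  = 0.6962 + 1.1982 - 1.5016
  = 0.3928 bits

Distribution 2 (S, T):
Marginal P(S) (row sums):
  P(S=0) = 9/32 + 3/32 = 3/8
  P(S=1) = 15/32 + 5/32 = 5/8
Marginal P(T) (column sums):
  P(T=0) = 9/32 + 15/32 = 3/4
  P(T=1) = 3/32 + 5/32 = 1/4

H(S) = -[(3/8)·log₂(3/8) + (5/8)·log₂(5/8)]
  = 0.5306 + 0.4238
  = 0.9544 bits
H(T) = -[(3/4)·log₂(3/4) + (1/4)·log₂(1/4)]
  = 0.3113 + 0.5000
  = 0.8113 bits
H(S,T) = -[(9/32)·log₂(9/32) + (3/32)·log₂(3/32) + (15/32)·log₂(15/32) + (5/32)·log₂(5/32)]
  = 0.5147 + 0.3202 + 0.5124 + 0.4184
  = 1.7657 bits

I(S;T) = H(S) + H(T) - H(S,T)
  = 0.9544 + 0.8113 - 1.7657
  = 0.0000 bits

I(X;Y) = 0.3928 bits > I(S;T) = 0.0000 bits, so (X, Y) has the higher mutual information (stronger dependence).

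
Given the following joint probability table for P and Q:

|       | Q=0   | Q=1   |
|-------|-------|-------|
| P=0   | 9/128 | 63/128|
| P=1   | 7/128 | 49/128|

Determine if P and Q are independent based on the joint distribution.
Marginal P(P) (row sums):
  P(P=0) = 9/128 + 63/128 = 9/16
  P(P=1) = 7/128 + 49/128 = 7/16
Marginal P(Q) (column sums):
  P(Q=0) = 9/128 + 7/128 = 1/8
  P(Q=1) = 63/128 + 49/128 = 7/8

P and Q are independent iff P(P=i,Q=j) = P(P=i)·P(Q=j) for every cell.
  P(P=0)·P(Q=0) = 9/16 × 1/8 = 9/128 = P(P=0,Q=0) ✓
  P(P=0)·P(Q=1) = 9/16 × 7/8 = 63/128 = P(P=0,Q=1) ✓
  P(P=1)·P(Q=0) = 7/16 × 1/8 = 7/128 = P(P=1,Q=0) ✓
  P(P=1)·P(Q=1) = 7/16 × 7/8 = 49/128 = P(P=1,Q=1) ✓

Yes, P and Q are independent: every cell factors, so I(P;Q) = 0 bits.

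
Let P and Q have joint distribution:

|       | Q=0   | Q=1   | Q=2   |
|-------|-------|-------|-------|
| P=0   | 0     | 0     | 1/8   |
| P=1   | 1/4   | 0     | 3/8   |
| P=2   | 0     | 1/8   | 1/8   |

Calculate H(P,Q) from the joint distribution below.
H(P,Q) = -Σ P(P,Q) log₂ P(P,Q), summed over the non-zero cells:
H(P,Q) = -[(1/8)·log₂(1/8) + (1/4)·log₂(1/4) + (3/8)·log₂(3/8) + (1/8)·log₂(1/8) + (1/8)·log₂(1/8)]
  = 0.3750 + 0.5000 + 0.5306 + 0.3750 + 0.3750
  = 2.1556 bits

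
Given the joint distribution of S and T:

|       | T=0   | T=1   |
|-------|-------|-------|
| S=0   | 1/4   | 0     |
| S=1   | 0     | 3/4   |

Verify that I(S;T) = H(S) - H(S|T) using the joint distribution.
Left side, from I(S;T) = H(S) + H(T) - H(S,T):
Marginal P(S) (row sums):
  P(S=0) = 1/4 + 0 = 1/4
  P(S=1) = 0 + 3/4 = 3/4
Marginal P(T) (column sums):
  P(T=0) = 1/4 + 0 = 1/4
  P(T=1) = 0 + 3/4 = 3/4

H(S) = -[(1/4)·log₂(1/4) + (3/4)·log₂(3/4)]
  = 0.5000 + 0.3113
  = 0.8113 bits
H(T) = -[(1/4)·log₂(1/4) + (3/4)·log₂(3/4)]
  = 0.5000 + 0.3113
  = 0.8113 bits
H(S,T) = -[(1/4)·log₂(1/4) + (3/4)·log₂(3/4)]
  = 0.5000 + 0.3113
  = 0.8113 bits

I(S;T) = H(S) + H(T) - H(S,T)
  = 0.8113 + 0.8113 - 0.8113
  = 0.8113 bits

Right side, with H(S|T) computed directly from the conditional probabilities:
H(S|T) = -Σ P(S,T)·log₂ P(S|T), where P(S|T) = P(S,T) / P(T)
  (cells with P(S,T) = 0 contribute 0)
  (S=0,T=0): P(S|T) = (1/4)/(1/4) = 1;  -(1/4)·log₂(1) = 0.0000
  (S=1,T=1): P(S|T) = (3/4)/(3/4) = 1;  -(3/4)·log₂(1) = 0.0000
H(S|T) = 0.0000 + 0.0000
  = 0.0000 bits
H(S) - H(S|T) = 0.8113 - 0.0000 = 0.8113 bits

Both sides equal 0.8113 bits, so I(S;T) = H(S) - H(S|T) ✓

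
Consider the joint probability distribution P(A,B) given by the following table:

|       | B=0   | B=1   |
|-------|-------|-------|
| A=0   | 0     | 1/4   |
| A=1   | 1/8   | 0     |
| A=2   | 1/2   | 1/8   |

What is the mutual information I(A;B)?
Marginal P(A) (row sums):
  P(A=0) = 0 + 1/4 = 1/4
  P(A=1) = 1/8 + 0 = 1/8
  P(A=2) = 1/2 + 1/8 = 5/8
Marginal P(B) (column sums):
  P(B=0) = 0 + 1/8 + 1/2 = 5/8
  P(B=1) = 1/4 + 0 + 1/8 = 3/8

H(A) = -[(1/4)·log₂(1/4) + (1/8)·log₂(1/8) + (5/8)·log₂(5/8)]
  = 0.5000 + 0.3750 + 0.4238
  = 1.2988 bits
H(B) = -[(5/8)·log₂(5/8) + (3/8)·log₂(3/8)]
  = 0.4238 + 0.5306
  = 0.9544 bits
H(A,B) = -[(1/4)·log₂(1/4) + (1/8)·log₂(1/8) + (1/2)·log₂(1/2) + (1/8)·log₂(1/8)]
  = 0.5000 + 0.3750 + 0.5000 + 0.3750
  = 1.7500 bits

I(A;B) = H(A) + H(B) - H(A,B)
  = 1.2988 + 0.9544 - 1.7500
  = 0.5032 bits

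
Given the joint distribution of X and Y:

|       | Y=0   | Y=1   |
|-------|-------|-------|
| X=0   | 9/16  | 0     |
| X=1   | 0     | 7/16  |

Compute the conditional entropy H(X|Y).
Marginal P(Y) (column sums):
  P(Y=0) = 9/16 + 0 = 9/16
  P(Y=1) = 0 + 7/16 = 7/16

H(X|Y) = -Σ P(X,Y)·log₂ P(X|Y), where P(X|Y) = P(X,Y) / P(Y)
  (cells with P(X,Y) = 0 contribute 0)
  (X=0,Y=0): P(X|Y) = (9/16)/(9/16) = 1;  -(9/16)·log₂(1) = 0.0000
  (X=1,Y=1): P(X|Y) = (7/16)/(7/16) = 1;  -(7/16)·log₂(1) = 0.0000
H(X|Y) = 0.0000 + 0.0000
  = 0.0000 bits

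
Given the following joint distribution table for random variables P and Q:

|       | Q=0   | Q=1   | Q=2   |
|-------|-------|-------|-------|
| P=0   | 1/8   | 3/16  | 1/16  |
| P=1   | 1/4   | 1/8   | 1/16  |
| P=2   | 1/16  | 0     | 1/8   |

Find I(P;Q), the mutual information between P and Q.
Marginal P(P) (row sums):
  P(P=0) = 1/8 + 3/16 + 1/16 = 3/8
  P(P=1) = 1/4 + 1/8 + 1/16 = 7/16
  P(P=2) = 1/16 + 0 + 1/8 = 3/16
Marginal P(Q) (column sums):
  P(Q=0) = 1/8 + 1/4 + 1/16 = 7/16
  P(Q=1) = 3/16 + 1/8 + 0 = 5/16
  P(Q=2) = 1/16 + 1/16 + 1/8 = 1/4

H(P) = -[(3/8)·log₂(3/8) + (7/16)·log₂(7/16) + (3/16)·log₂(3/16)]
  = 0.5306 + 0.5218 + 0.4528
  = 1.5052 bits
H(Q) = -[(7/16)·log₂(7/16) + (5/16)·log₂(5/16) + (1/4)·log₂(1/4)]
  = 0.5218 + 0.5244 + 0.5000
  = 1.5462 bits
H(P,Q) = -[(1/8)·log₂(1/8) + (3/16)·log₂(3/16) + (1/16)·log₂(1/16) + (1/4)·log₂(1/4) + (1/8)·log₂(1/8) + (1/16)·log₂(1/16) + (1/16)·log₂(1/16) + (1/8)·log₂(1/8)]
  = 0.3750 + 0.4528 + 0.2500 + 0.5000 + 0.3750 + 0.2500 + 0.2500 + 0.3750
  = 2.8278 bits

I(P;Q) = H(P) + H(Q) - H(P,Q)
  = 1.5052 + 1.5462 - 2.8278
  = 0.2236 bits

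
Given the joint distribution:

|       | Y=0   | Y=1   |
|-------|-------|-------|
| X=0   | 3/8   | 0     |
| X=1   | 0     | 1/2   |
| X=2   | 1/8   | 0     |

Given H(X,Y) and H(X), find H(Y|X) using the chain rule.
From the chain rule: H(X,Y) = H(X) + H(Y|X)
Therefore: H(Y|X) = H(X,Y) - H(X)

H(X,Y) = -[(3/8)·log₂(3/8) + (1/2)·log₂(1/2) + (1/8)·log₂(1/8)]
  = 0.5306 + 0.5000 + 0.3750
  = 1.4056 bits
Marginal P(X) (row sums):
  P(X=0) = 3/8 + 0 = 3/8
  P(X=1) = 0 + 1/2 = 1/2
  P(X=2) = 1/8 + 0 = 1/8
H(X) = -[(3/8)·log₂(3/8) + (1/2)·log₂(1/2) + (1/8)·log₂(1/8)]
  = 0.5306 + 0.5000 + 0.3750
  = 1.4056 bits

H(Y|X) = 1.4056 - 1.4056 = 0.0000 bits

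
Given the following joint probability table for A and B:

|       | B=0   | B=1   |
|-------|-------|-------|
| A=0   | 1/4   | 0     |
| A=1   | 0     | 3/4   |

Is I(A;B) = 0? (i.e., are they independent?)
Marginal P(A) (row sums):
  P(A=0) = 1/4 + 0 = 1/4
  P(A=1) = 0 + 3/4 = 3/4
Marginal P(B) (column sums):
  P(B=0) = 1/4 + 0 = 1/4
  P(B=1) = 0 + 3/4 = 3/4

A and B are independent iff P(A=i,B=j) = P(A=i)·P(B=j) for every cell.
  P(A=0)·P(B=0) = 1/4 × 1/4 = 1/16, but P(A=0,B=0) = 1/4 ✗

No, A and B are not independent. Quantitatively, I(A;B) > 0:

H(A) = -[(1/4)·log₂(1/4) + (3/4)·log₂(3/4)]
  = 0.5000 + 0.3113
  = 0.8113 bits
H(B) = -[(1/4)·log₂(1/4) + (3/4)·log₂(3/4)]
  = 0.5000 + 0.3113
  = 0.8113 bits
H(A,B) = -[(1/4)·log₂(1/4) + (3/4)·log₂(3/4)]
  = 0.5000 + 0.3113
  = 0.8113 bits
I(A;B) = H(A) + H(B) - H(A,B) = 0.8113 + 0.8113 - 0.8113 = 0.8113 bits > 0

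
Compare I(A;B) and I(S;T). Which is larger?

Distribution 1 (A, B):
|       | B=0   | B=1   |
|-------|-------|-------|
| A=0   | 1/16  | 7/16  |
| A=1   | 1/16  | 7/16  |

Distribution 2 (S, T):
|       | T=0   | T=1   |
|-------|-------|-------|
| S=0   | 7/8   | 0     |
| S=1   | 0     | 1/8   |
Distribution 1 (A, B):
Marginal P(A) (row sums):
  P(A=0) = 1/16 + 7/16 = 1/2
  P(A=1) = 1/16 + 7/16 = 1/2
Marginal P(B) (column sums):
  P(B=0) = 1/16 + 1/16 = 1/8
  P(B=1) = 7/16 + 7/16 = 7/8

H(A) = -[(1/2)·log₂(1/2) + (1/2)·log₂(1/2)]
  = 0.5000 + 0.5000
  = 1.0000 bits
H(B) = -[(1/8)·log₂(1/8) + (7/8)·log₂(7/8)]
  = 0.3750 + 0.1686
  = 0.5436 bits
H(A,B) = -[(1/16)·log₂(1/16) + (7/16)·log₂(7/16) + (1/16)·log₂(1/16) + (7/16)·log₂(7/16)]
  = 0.2500 + 0.5218 + 0.2500 + 0.5218
  = 1.5436 bits

I(A;B) = H(A) + H(B) - H(A,B)
  = 1.0000 + 0.5436 - 1.5436
  = 0.0000 bits

Distribution 2 (S, T):
Marginal P(S) (row sums):
  P(S=0) = 7/8 + 0 = 7/8
  P(S=1) = 0 + 1/8 = 1/8
Marginal P(T) (column sums):
  P(T=0) = 7/8 + 0 = 7/8
  P(T=1) = 0 + 1/8 = 1/8

H(S) = -[(7/8)·log₂(7/8) + (1/8)·log₂(1/8)]
  = 0.1686 + 0.3750
  = 0.5436 bits
H(T) = -[(7/8)·log₂(7/8) + (1/8)·log₂(1/8)]
  = 0.1686 + 0.3750
  = 0.5436 bits
H(S,T) = -[(7/8)·log₂(7/8) + (1/8)·log₂(1/8)]
  = 0.1686 + 0.3750
  = 0.5436 bits

I(S;T) = H(S) + H(T) - H(S,T)
  = 0.5436 + 0.5436 - 0.5436
  = 0.5436 bits

I(S;T) = 0.5436 bits > I(A;B) = 0.0000 bits, so (S, T) has the higher mutual information (stronger dependence).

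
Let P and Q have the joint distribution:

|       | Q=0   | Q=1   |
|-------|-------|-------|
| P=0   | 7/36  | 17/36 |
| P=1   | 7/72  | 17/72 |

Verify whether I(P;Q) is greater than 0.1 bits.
Marginal P(P) (row sums):
  P(P=0) = 7/36 + 17/36 = 2/3
  P(P=1) = 7/72 + 17/72 = 1/3
Marginal P(Q) (column sums):
  P(Q=0) = 7/36 + 7/72 = 7/24
  P(Q=1) = 17/36 + 17/72 = 17/24

H(P) = -[(2/3)·log₂(2/3) + (1/3)·log₂(1/3)]
  = 0.3900 + 0.5283
  = 0.9183 bits
H(Q) = -[(7/24)·log₂(7/24) + (17/24)·log₂(17/24)]
  = 0.5185 + 0.3524
  = 0.8709 bits
H(P,Q) = -[(7/36)·log₂(7/36) + (17/36)·log₂(17/36) + (7/72)·log₂(7/72) + (17/72)·log₂(17/72)]
  = 0.4594 + 0.5112 + 0.3269 + 0.4917
  = 1.7892 bits

I(P;Q) = H(P) + H(Q) - H(P,Q)
  = 0.9183 + 0.8709 - 1.7892
  = 0.0000 bits

No. I(P;Q) = 0.0000 bits, which is ≤ 0.1 bits.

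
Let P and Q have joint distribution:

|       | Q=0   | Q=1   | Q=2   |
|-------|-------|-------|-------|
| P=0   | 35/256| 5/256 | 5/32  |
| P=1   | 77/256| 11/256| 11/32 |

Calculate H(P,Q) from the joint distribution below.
H(P,Q) = -Σ P(P,Q) log₂ P(P,Q), summed over the non-zero cells:
H(P,Q) = -[(35/256)·log₂(35/256) + (5/256)·log₂(5/256) + (5/32)·log₂(5/32) + (77/256)·log₂(77/256) + (11/256)·log₂(11/256) + (11/32)·log₂(11/32)]
  = 0.3925 + 0.1109 + 0.4184 + 0.5213 + 0.1951 + 0.5296
  = 2.1678 bits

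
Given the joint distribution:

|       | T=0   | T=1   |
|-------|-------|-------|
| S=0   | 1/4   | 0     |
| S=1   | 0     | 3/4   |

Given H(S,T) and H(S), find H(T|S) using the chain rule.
From the chain rule: H(S,T) = H(S) + H(T|S)
Therefore: H(T|S) = H(S,T) - H(S)

H(S,T) = -[(1/4)·log₂(1/4) + (3/4)·log₂(3/4)]
  = 0.5000 + 0.3113
  = 0.8113 bits
Marginal P(S) (row sums):
  P(S=0) = 1/4 + 0 = 1/4
  P(S=1) = 0 + 3/4 = 3/4
H(S) = -[(1/4)·log₂(1/4) + (3/4)·log₂(3/4)]
  = 0.5000 + 0.3113
  = 0.8113 bits

H(T|S) = 0.8113 - 0.8113 = 0.0000 bits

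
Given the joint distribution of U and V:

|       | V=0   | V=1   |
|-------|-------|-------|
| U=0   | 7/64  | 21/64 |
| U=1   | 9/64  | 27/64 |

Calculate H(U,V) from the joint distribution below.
H(U,V) = -Σ P(U,V) log₂ P(U,V), summed over the non-zero cells:
H(U,V) = -[(7/64)·log₂(7/64) + (21/64)·log₂(21/64) + (9/64)·log₂(9/64) + (27/64)·log₂(27/64)]
  = 0.3492 + 0.5275 + 0.3980 + 0.5253
  = 1.8000 bits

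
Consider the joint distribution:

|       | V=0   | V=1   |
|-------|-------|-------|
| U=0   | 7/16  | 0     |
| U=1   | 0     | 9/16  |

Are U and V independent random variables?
Marginal P(U) (row sums):
  P(U=0) = 7/16 + 0 = 7/16
  P(U=1) = 0 + 9/16 = 9/16
Marginal P(V) (column sums):
  P(V=0) = 7/16 + 0 = 7/16
  P(V=1) = 0 + 9/16 = 9/16

U and V are independent iff P(U=i,V=j) = P(U=i)·P(V=j) for every cell.
  P(U=0)·P(V=0) = 7/16 × 7/16 = 49/256, but P(U=0,V=0) = 7/16 ✗

No, U and V are not independent. Quantitatively, I(U;V) > 0:

H(U) = -[(7/16)·log₂(7/16) + (9/16)·log₂(9/16)]
  = 0.5218 + 0.4669
  = 0.9887 bits
H(V) = -[(7/16)·log₂(7/16) + (9/16)·log₂(9/16)]
  = 0.5218 + 0.4669
  = 0.9887 bits
H(U,V) = -[(7/16)·log₂(7/16) + (9/16)·log₂(9/16)]
  = 0.5218 + 0.4669
  = 0.9887 bits
I(U;V) = H(U) + H(V) - H(U,V) = 0.9887 + 0.9887 - 0.9887 = 0.9887 bits > 0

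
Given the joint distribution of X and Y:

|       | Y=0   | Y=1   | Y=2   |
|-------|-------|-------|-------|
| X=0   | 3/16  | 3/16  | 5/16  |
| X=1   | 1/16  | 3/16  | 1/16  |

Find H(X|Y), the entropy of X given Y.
Marginal P(Y) (column sums):
  P(Y=0) = 3/16 + 1/16 = 1/4
  P(Y=1) = 3/16 + 3/16 = 3/8
  P(Y=2) = 5/16 + 1/16 = 3/8

H(X|Y) = -Σ P(X,Y)·log₂ P(X|Y), where P(X|Y) = P(X,Y) / P(Y)
  (X=0,Y=0): P(X|Y) = (3/16)/(1/4) = 3/4;  -(3/16)·log₂(3/4) = 0.0778
  (X=0,Y=1): P(X|Y) = (3/16)/(3/8) = 1/2;  -(3/16)·log₂(1/2) = 0.1875
  (X=0,Y=2): P(X|Y) = (5/16)/(3/8) = 5/6;  -(5/16)·log₂(5/6) = 0.0822
  (X=1,Y=0): P(X|Y) = (1/16)/(1/4) = 1/4;  -(1/16)·log₂(1/4) = 0.1250
  (X=1,Y=1): P(X|Y) = (3/16)/(3/8) = 1/2;  -(3/16)·log₂(1/2) = 0.1875
  (X=1,Y=2): P(X|Y) = (1/16)/(3/8) = 1/6;  -(1/16)·log₂(1/6) = 0.1616
H(X|Y) = 0.0778 + 0.1875 + 0.0822 + 0.1250 + 0.1875 + 0.1616
  = 0.8216 bits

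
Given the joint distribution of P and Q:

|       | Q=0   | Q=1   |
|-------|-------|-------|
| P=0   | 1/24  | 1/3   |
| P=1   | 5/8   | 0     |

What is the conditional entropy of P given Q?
Marginal P(Q) (column sums):
  P(Q=0) = 1/24 + 5/8 = 2/3
  P(Q=1) = 1/3 + 0 = 1/3

H(P|Q) = -Σ P(P,Q)·log₂ P(P|Q), where P(P|Q) = P(P,Q) / P(Q)
  (cells with P(P,Q) = 0 contribute 0)
  (P=0,Q=0): P(P|Q) = (1/24)/(2/3) = 1/16;  -(1/24)·log₂(1/16) = 0.1667
  (P=0,Q=1): P(P|Q) = (1/3)/(1/3) = 1;  -(1/3)·log₂(1) = 0.0000
  (P=1,Q=0): P(P|Q) = (5/8)/(2/3) = 15/16;  -(5/8)·log₂(15/16) = 0.0582
H(P|Q) = 0.1667 + 0.0000 + 0.0582
  = 0.2249 bits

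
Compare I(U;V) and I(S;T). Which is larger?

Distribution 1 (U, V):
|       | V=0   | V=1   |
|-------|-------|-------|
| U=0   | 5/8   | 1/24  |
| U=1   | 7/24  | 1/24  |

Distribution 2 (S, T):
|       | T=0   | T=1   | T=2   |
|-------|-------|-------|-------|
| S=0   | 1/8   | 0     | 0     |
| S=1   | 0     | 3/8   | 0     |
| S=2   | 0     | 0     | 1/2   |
Distribution 1 (U, V):
Marginal P(U) (row sums):
  P(U=0) = 5/8 + 1/24 = 2/3
  P(U=1) = 7/24 + 1/24 = 1/3
Marginal P(V) (column sums):
  P(V=0) = 5/8 + 7/24 = 11/12
  P(V=1) = 1/24 + 1/24 = 1/12

H(U) = -[(2/3)·log₂(2/3) + (1/3)·log₂(1/3)]
  = 0.3900 + 0.5283
  = 0.9183 bits
H(V) = -[(11/12)·log₂(11/12) + (1/12)·log₂(1/12)]
  = 0.1151 + 0.2987
  = 0.4138 bits
H(U,V) = -[(5/8)·log₂(5/8) + (1/24)·log₂(1/24) + (7/24)·log₂(7/24) + (1/24)·log₂(1/24)]
  = 0.4238 + 0.1910 + 0.5185 + 0.1910
  = 1.3243 bits

I(U;V) = H(U) + H(V) - H(U,V)
  = 0.9183 + 0.4138 - 1.3243
  = 0.0078 bits

Distribution 2 (S, T):
Marginal P(S) (row sums):
  P(S=0) = 1/8 + 0 + 0 = 1/8
  P(S=1) = 0 + 3/8 + 0 = 3/8
  P(S=2) = 0 + 0 + 1/2 = 1/2
Marginal P(T) (column sums):
  P(T=0) = 1/8 + 0 + 0 = 1/8
  P(T=1) = 0 + 3/8 + 0 = 3/8
  P(T=2) = 0 + 0 + 1/2 = 1/2

H(S) = -[(1/8)·log₂(1/8) + (3/8)·log₂(3/8) + (1/2)·log₂(1/2)]
  = 0.3750 + 0.5306 + 0.5000
  = 1.4056 bits
H(T) = -[(1/8)·log₂(1/8) + (3/8)·log₂(3/8) + (1/2)·log₂(1/2)]
  = 0.3750 + 0.5306 + 0.5000
  = 1.4056 bits
H(S,T) = -[(1/8)·log₂(1/8) + (3/8)·log₂(3/8) + (1/2)·log₂(1/2)]
  = 0.3750 + 0.5306 + 0.5000
  = 1.4056 bits

I(S;T) = H(S) + H(T) - H(S,T)
  = 1.4056 + 1.4056 - 1.4056
  = 1.4056 bits

I(S;T) = 1.4056 bits > I(U;V) = 0.0078 bits, so (S, T) has the higher mutual information (stronger dependence).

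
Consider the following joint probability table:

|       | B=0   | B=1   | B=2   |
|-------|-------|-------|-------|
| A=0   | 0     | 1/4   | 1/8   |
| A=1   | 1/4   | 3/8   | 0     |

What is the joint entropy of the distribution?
H(A,B) = -Σ P(A,B) log₂ P(A,B), summed over the non-zero cells:
H(A,B) = -[(1/4)·log₂(1/4) + (1/8)·log₂(1/8) + (1/4)·log₂(1/4) + (3/8)·log₂(3/8)]
  = 0.5000 + 0.3750 + 0.5000 + 0.5306
  = 1.9056 bits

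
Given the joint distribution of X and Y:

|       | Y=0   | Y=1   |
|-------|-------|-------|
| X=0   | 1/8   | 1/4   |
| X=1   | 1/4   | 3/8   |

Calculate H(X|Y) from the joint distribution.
Marginal P(Y) (column sums):
  P(Y=0) = 1/8 + 1/4 = 3/8
  P(Y=1) = 1/4 + 3/8 = 5/8

H(X|Y) = -Σ P(X,Y)·log₂ P(X|Y), where P(X|Y) = P(X,Y) / P(Y)
  (X=0,Y=0): P(X|Y) = (1/8)/(3/8) = 1/3;  -(1/8)·log₂(1/3) = 0.1981
  (X=0,Y=1): P(X|Y) = (1/4)/(5/8) = 2/5;  -(1/4)·log₂(2/5) = 0.3305
  (X=1,Y=0): P(X|Y) = (1/4)/(3/8) = 2/3;  -(1/4)·log₂(2/3) = 0.1462
  (X=1,Y=1): P(X|Y) = (3/8)/(5/8) = 3/5;  -(3/8)·log₂(3/5) = 0.2764
H(X|Y) = 0.1981 + 0.3305 + 0.1462 + 0.2764
  = 0.9512 bits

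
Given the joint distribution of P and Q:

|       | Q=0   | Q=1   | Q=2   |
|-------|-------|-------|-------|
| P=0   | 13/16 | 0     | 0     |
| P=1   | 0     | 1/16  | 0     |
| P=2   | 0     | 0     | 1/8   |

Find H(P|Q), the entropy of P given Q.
Marginal P(Q) (column sums):
  P(Q=0) = 13/16 + 0 + 0 = 13/16
  P(Q=1) = 0 + 1/16 + 0 = 1/16
  P(Q=2) = 0 + 0 + 1/8 = 1/8

H(P|Q) = -Σ P(P,Q)·log₂ P(P|Q), where P(P|Q) = P(P,Q) / P(Q)
  (cells with P(P,Q) = 0 contribute 0)
  (P=0,Q=0): P(P|Q) = (13/16)/(13/16) = 1;  -(13/16)·log₂(1) = 0.0000
  (P=1,Q=1): P(P|Q) = (1/16)/(1/16) = 1;  -(1/16)·log₂(1) = 0.0000
  (P=2,Q=2): P(P|Q) = (1/8)/(1/8) = 1;  -(1/8)·log₂(1) = 0.0000
H(P|Q) = 0.0000 + 0.0000 + 0.0000
  = 0.0000 bits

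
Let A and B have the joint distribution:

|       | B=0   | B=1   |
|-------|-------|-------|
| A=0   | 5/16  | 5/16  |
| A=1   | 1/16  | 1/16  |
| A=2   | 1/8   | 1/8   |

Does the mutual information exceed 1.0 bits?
Marginal P(A) (row sums):
  P(A=0) = 5/16 + 5/16 = 5/8
  P(A=1) = 1/16 + 1/16 = 1/8
  P(A=2) = 1/8 + 1/8 = 1/4
Marginal P(B) (column sums):
  P(B=0) = 5/16 + 1/16 + 1/8 = 1/2
  P(B=1) = 5/16 + 1/16 + 1/8 = 1/2

H(A) = -[(5/8)·log₂(5/8) + (1/8)·log₂(1/8) + (1/4)·log₂(1/4)]
  = 0.4238 + 0.3750 + 0.5000
  = 1.2988 bits
H(B) = -[(1/2)·log₂(1/2) + (1/2)·log₂(1/2)]
  = 0.5000 + 0.5000
  = 1.0000 bits
H(A,B) = -[(5/16)·log₂(5/16) + (5/16)·log₂(5/16) + (1/16)·log₂(1/16) + (1/16)·log₂(1/16) + (1/8)·log₂(1/8) + (1/8)·log₂(1/8)]
  = 0.5244 + 0.5244 + 0.2500 + 0.2500 + 0.3750 + 0.3750
  = 2.2988 bits

I(A;B) = H(A) + H(B) - H(A,B)
  = 1.2988 + 1.0000 - 2.2988
  = 0.0000 bits

No. I(A;B) = 0.0000 bits, which is ≤ 1.0 bits.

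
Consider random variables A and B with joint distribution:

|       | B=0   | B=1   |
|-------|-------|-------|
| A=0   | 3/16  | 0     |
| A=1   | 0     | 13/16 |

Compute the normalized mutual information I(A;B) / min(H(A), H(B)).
Marginal P(A) (row sums):
  P(A=0) = 3/16 + 0 = 3/16
  P(A=1) = 0 + 13/16 = 13/16
Marginal P(B) (column sums):
  P(B=0) = 3/16 + 0 = 3/16
  P(B=1) = 0 + 13/16 = 13/16

H(A) = -[(3/16)·log₂(3/16) + (13/16)·log₂(13/16)]
  = 0.4528 + 0.2434
  = 0.6962 bits
H(B) = -[(3/16)·log₂(3/16) + (13/16)·log₂(13/16)]
  = 0.4528 + 0.2434
  = 0.6962 bits
H(A,B) = -[(3/16)·log₂(3/16) + (13/16)·log₂(13/16)]
  = 0.4528 + 0.2434
  = 0.6962 bits

I(A;B) = H(A) + H(B) - H(A,B)
  = 0.6962 + 0.6962 - 0.6962
  = 0.6962 bits

min(H(A), H(B)) = min(0.6962, 0.6962) = 0.6962 bits
Normalized MI = 0.6962 / 0.6962 = 1.0000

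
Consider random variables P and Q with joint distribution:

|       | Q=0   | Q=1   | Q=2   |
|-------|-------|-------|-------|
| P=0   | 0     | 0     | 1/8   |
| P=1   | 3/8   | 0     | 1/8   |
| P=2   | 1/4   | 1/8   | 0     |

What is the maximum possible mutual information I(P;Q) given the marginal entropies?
The upper bound on mutual information is I(P;Q) ≤ min(H(P), H(Q)).

Marginal P(P) (row sums):
  P(P=0) = 0 + 0 + 1/8 = 1/8
  P(P=1) = 3/8 + 0 + 1/8 = 1/2
  P(P=2) = 1/4 + 1/8 + 0 = 3/8
Marginal P(Q) (column sums):
  P(Q=0) = 0 + 3/8 + 1/4 = 5/8
  P(Q=1) = 0 + 0 + 1/8 = 1/8
  P(Q=2) = 1/8 + 1/8 + 0 = 1/4

H(P) = -[(1/8)·log₂(1/8) + (1/2)·log₂(1/2) + (3/8)·log₂(3/8)]
  = 0.3750 + 0.5000 + 0.5306
  = 1.4056 bits
H(Q) = -[(5/8)·log₂(5/8) + (1/8)·log₂(1/8) + (1/4)·log₂(1/4)]
  = 0.4238 + 0.3750 + 0.5000
  = 1.2988 bits

Maximum possible I(P;Q) = min(1.4056, 1.2988) = 1.2988 bits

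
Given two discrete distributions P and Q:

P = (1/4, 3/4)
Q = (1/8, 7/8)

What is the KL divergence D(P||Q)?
D(P||Q) = Σ P(i) log₂(P(i)/Q(i))
  i=0: (1/4) × log₂((1/4)/(1/8)) = (1/4) × log₂(2) = 0.2500
  i=1: (3/4) × log₂((3/4)/(7/8)) = (3/4) × log₂(6/7) = -0.1668
D(P||Q) = 0.2500 - 0.1668
  = 0.0832 bits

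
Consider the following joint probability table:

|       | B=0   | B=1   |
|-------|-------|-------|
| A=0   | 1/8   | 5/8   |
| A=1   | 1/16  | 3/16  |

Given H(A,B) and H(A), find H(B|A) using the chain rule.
From the chain rule: H(A,B) = H(A) + H(B|A)
Therefore: H(B|A) = H(A,B) - H(A)

H(A,B) = -[(1/8)·log₂(1/8) + (5/8)·log₂(5/8) + (1/16)·log₂(1/16) + (3/16)·log₂(3/16)]
  = 0.3750 + 0.4238 + 0.2500 + 0.4528
  = 1.5016 bits
Marginal P(A) (row sums):
  P(A=0) = 1/8 + 5/8 = 3/4
  P(A=1) = 1/16 + 3/16 = 1/4
H(A) = -[(3/4)·log₂(3/4) + (1/4)·log₂(1/4)]
  = 0.3113 + 0.5000
  = 0.8113 bits

H(B|A) = 1.5016 - 0.8113 = 0.6903 bits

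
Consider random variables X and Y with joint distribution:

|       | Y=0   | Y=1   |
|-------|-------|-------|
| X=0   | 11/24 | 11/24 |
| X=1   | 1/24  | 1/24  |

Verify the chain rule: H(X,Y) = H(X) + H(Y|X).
Left side:
H(X,Y) = -[(11/24)·log₂(11/24) + (11/24)·log₂(11/24) + (1/24)·log₂(1/24) + (1/24)·log₂(1/24)]
  = 0.5159 + 0.5159 + 0.1910 + 0.1910
  = 1.4138 bits

Right side:
Marginal P(X) (row sums):
  P(X=0) = 11/24 + 11/24 = 11/12
  P(X=1) = 1/24 + 1/24 = 1/12
H(X) = -[(11/12)·log₂(11/12) + (1/12)·log₂(1/12)]
  = 0.1151 + 0.2987
  = 0.4138 bits
H(Y|X) = -Σ P(X,Y)·log₂ P(Y|X), where P(Y|X) = P(X,Y) / P(X)
  (X=0,Y=0): P(Y|X) = (11/24)/(11/12) = 1/2;  -(11/24)·log₂(1/2) = 0.4583
  (X=0,Y=1): P(Y|X) = (11/24)/(11/12) = 1/2;  -(11/24)·log₂(1/2) = 0.4583
  (X=1,Y=0): P(Y|X) = (1/24)/(1/12) = 1/2;  -(1/24)·log₂(1/2) = 0.0417
  (X=1,Y=1): P(Y|X) = (1/24)/(1/12) = 1/2;  -(1/24)·log₂(1/2) = 0.0417
H(Y|X) = 0.4583 + 0.4583 + 0.0417 + 0.0417
  = 1.0000 bits
H(X) + H(Y|X) = 0.4138 + 1.0000 = 1.4138 bits

Both sides equal 1.4138 bits, so the chain rule holds ✓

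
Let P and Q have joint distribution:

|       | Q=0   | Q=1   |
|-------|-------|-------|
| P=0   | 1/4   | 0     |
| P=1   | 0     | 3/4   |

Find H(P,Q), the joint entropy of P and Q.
H(P,Q) = -Σ P(P,Q) log₂ P(P,Q), summed over the non-zero cells:
H(P,Q) = -[(1/4)·log₂(1/4) + (3/4)·log₂(3/4)]
  = 0.5000 + 0.3113
  = 0.8113 bits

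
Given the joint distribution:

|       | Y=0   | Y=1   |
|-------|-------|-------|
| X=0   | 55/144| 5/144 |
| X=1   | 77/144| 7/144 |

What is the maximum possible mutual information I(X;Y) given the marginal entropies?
The upper bound on mutual information is I(X;Y) ≤ min(H(X), H(Y)).

Marginal P(X) (row sums):
  P(X=0) = 55/144 + 5/144 = 5/12
  P(X=1) = 77/144 + 7/144 = 7/12
Marginal P(Y) (column sums):
  P(Y=0) = 55/144 + 77/144 = 11/12
  P(Y=1) = 5/144 + 7/144 = 1/12

H(X) = -[(5/12)·log₂(5/12) + (7/12)·log₂(7/12)]
  = 0.5263 + 0.4536
  = 0.9799 bits
H(Y) = -[(11/12)·log₂(11/12) + (1/12)·log₂(1/12)]
  = 0.1151 + 0.2987
  = 0.4138 bits

Maximum possible I(X;Y) = min(0.9799, 0.4138) = 0.4138 bits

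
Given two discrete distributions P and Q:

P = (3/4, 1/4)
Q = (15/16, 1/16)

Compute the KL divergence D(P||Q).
D(P||Q) = Σ P(i) log₂(P(i)/Q(i))
  i=0: (3/4) × log₂((3/4)/(15/16)) = (3/4) × log₂(4/5) = -0.2414
  i=1: (1/4) × log₂((1/4)/(1/16)) = (1/4) × log₂(4) = 0.5000
D(P||Q) = -0.2414 + 0.5000
  = 0.2586 bits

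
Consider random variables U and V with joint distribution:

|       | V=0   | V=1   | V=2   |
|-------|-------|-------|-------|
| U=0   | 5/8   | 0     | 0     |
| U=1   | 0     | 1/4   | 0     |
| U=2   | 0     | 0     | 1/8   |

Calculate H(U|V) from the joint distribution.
Marginal P(V) (column sums):
  P(V=0) = 5/8 + 0 + 0 = 5/8
  P(V=1) = 0 + 1/4 + 0 = 1/4
  P(V=2) = 0 + 0 + 1/8 = 1/8

H(U|V) = -Σ P(U,V)·log₂ P(U|V), where P(U|V) = P(U,V) / P(V)
  (cells with P(U,V) = 0 contribute 0)
  (U=0,V=0): P(U|V) = (5/8)/(5/8) = 1;  -(5/8)·log₂(1) = 0.0000
  (U=1,V=1): P(U|V) = (1/4)/(1/4) = 1;  -(1/4)·log₂(1) = 0.0000
  (U=2,V=2): P(U|V) = (1/8)/(1/8) = 1;  -(1/8)·log₂(1) = 0.0000
H(U|V) = 0.0000 + 0.0000 + 0.0000
  = 0.0000 bits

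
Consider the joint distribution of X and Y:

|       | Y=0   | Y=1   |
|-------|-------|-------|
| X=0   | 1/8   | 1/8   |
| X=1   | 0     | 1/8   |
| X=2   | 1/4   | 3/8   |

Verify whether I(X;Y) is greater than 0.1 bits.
Marginal P(X) (row sums):
  P(X=0) = 1/8 + 1/8 = 1/4
  P(X=1) = 0 + 1/8 = 1/8
  P(X=2) = 1/4 + 3/8 = 5/8
Marginal P(Y) (column sums):
  P(Y=0) = 1/8 + 0 + 1/4 = 3/8
  P(Y=1) = 1/8 + 1/8 + 3/8 = 5/8

H(X) = -[(1/4)·log₂(1/4) + (1/8)·log₂(1/8) + (5/8)·log₂(5/8)]
  = 0.5000 + 0.3750 + 0.4238
  = 1.2988 bits
H(Y) = -[(3/8)·log₂(3/8) + (5/8)·log₂(5/8)]
  = 0.5306 + 0.4238
  = 0.9544 bits
H(X,Y) = -[(1/8)·log₂(1/8) + (1/8)·log₂(1/8) + (1/8)·log₂(1/8) + (1/4)·log₂(1/4) + (3/8)·log₂(3/8)]
  = 0.3750 + 0.3750 + 0.3750 + 0.5000 + 0.5306
  = 2.1556 bits

I(X;Y) = H(X) + H(Y) - H(X,Y)
  = 1.2988 + 0.9544 - 2.1556
  = 0.0976 bits

No. I(X;Y) = 0.0976 bits, which is ≤ 0.1 bits.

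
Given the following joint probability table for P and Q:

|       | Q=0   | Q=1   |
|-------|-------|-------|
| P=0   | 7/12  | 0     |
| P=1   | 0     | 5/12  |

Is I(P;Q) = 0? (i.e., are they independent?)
Marginal P(P) (row sums):
  P(P=0) = 7/12 + 0 = 7/12
  P(P=1) = 0 + 5/12 = 5/12
Marginal P(Q) (column sums):
  P(Q=0) = 7/12 + 0 = 7/12
  P(Q=1) = 0 + 5/12 = 5/12

P and Q are independent iff P(P=i,Q=j) = P(P=i)·P(Q=j) for every cell.
  P(P=0)·P(Q=0) = 7/12 × 7/12 = 49/144, but P(P=0,Q=0) = 7/12 ✗

No, P and Q are not independent. Quantitatively, I(P;Q) > 0:

H(P) = -[(7/12)·log₂(7/12) + (5/12)·log₂(5/12)]
  = 0.4536 + 0.5263
  = 0.9799 bits
H(Q) = -[(7/12)·log₂(7/12) + (5/12)·log₂(5/12)]
  = 0.4536 + 0.5263
  = 0.9799 bits
H(P,Q) = -[(7/12)·log₂(7/12) + (5/12)·log₂(5/12)]
  = 0.4536 + 0.5263
  = 0.9799 bits
I(P;Q) = H(P) + H(Q) - H(P,Q) = 0.9799 + 0.9799 - 0.9799 = 0.9799 bits > 0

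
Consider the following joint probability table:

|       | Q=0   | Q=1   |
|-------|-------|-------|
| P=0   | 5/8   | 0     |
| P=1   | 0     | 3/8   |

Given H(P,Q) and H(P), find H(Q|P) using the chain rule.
From the chain rule: H(P,Q) = H(P) + H(Q|P)
Therefore: H(Q|P) = H(P,Q) - H(P)

H(P,Q) = -[(5/8)·log₂(5/8) + (3/8)·log₂(3/8)]
  = 0.4238 + 0.5306
  = 0.9544 bits
Marginal P(P) (row sums):
  P(P=0) = 5/8 + 0 = 5/8
  P(P=1) = 0 + 3/8 = 3/8
H(P) = -[(5/8)·log₂(5/8) + (3/8)·log₂(3/8)]
  = 0.4238 + 0.5306
  = 0.9544 bits

H(Q|P) = 0.9544 - 0.9544 = 0.0000 bits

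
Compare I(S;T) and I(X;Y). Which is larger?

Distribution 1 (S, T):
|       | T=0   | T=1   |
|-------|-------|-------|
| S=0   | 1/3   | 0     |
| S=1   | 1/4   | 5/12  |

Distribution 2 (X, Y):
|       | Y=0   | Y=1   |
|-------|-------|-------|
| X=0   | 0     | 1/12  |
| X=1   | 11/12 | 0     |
Distribution 1 (S, T):
Marginal P(S) (row sums):
  P(S=0) = 1/3 + 0 = 1/3
  P(S=1) = 1/4 + 5/12 = 2/3
Marginal P(T) (column sums):
  P(T=0) = 1/3 + 1/4 = 7/12
  P(T=1) = 0 + 5/12 = 5/12

H(S) = -[(1/3)·log₂(1/3) + (2/3)·log₂(2/3)]
  = 0.5283 + 0.3900
  = 0.9183 bits
H(T) = -[(7/12)·log₂(7/12) + (5/12)·log₂(5/12)]
  = 0.4536 + 0.5263
  = 0.9799 bits
H(S,T) = -[(1/3)·log₂(1/3) + (1/4)·log₂(1/4) + (5/12)·log₂(5/12)]
  = 0.5283 + 0.5000 + 0.5263
  = 1.5546 bits

I(S;T) = H(S) + H(T) - H(S,T)
  = 0.9183 + 0.9799 - 1.5546
  = 0.3436 bits

Distribution 2 (X, Y):
Marginal P(X) (row sums):
  P(X=0) = 0 + 1/12 = 1/12
  P(X=1) = 11/12 + 0 = 11/12
Marginal P(Y) (column sums):
  P(Y=0) = 0 + 11/12 = 11/12
  P(Y=1) = 1/12 + 0 = 1/12

H(X) = -[(1/12)·log₂(1/12) + (11/12)·log₂(11/12)]
  = 0.2987 + 0.1151
  = 0.4138 bits
H(Y) = -[(11/12)·log₂(11/12) + (1/12)·log₂(1/12)]
  = 0.1151 + 0.2987
  = 0.4138 bits
H(X,Y) = -[(1/12)·log₂(1/12) + (11/12)·log₂(11/12)]
  = 0.2987 + 0.1151
  = 0.4138 bits

I(X;Y) = H(X) + H(Y) - H(X,Y)
  = 0.4138 + 0.4138 - 0.4138
  = 0.4138 bits

I(X;Y) = 0.4138 bits > I(S;T) = 0.3436 bits, so (X, Y) has the higher mutual information (stronger dependence).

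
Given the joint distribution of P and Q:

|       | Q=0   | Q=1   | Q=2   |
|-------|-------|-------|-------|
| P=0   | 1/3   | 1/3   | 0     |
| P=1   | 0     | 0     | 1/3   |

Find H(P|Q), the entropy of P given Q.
Marginal P(Q) (column sums):
  P(Q=0) = 1/3 + 0 = 1/3
  P(Q=1) = 1/3 + 0 = 1/3
  P(Q=2) = 0 + 1/3 = 1/3

H(P|Q) = -Σ P(P,Q)·log₂ P(P|Q), where P(P|Q) = P(P,Q) / P(Q)
  (cells with P(P,Q) = 0 contribute 0)
  (P=0,Q=0): P(P|Q) = (1/3)/(1/3) = 1;  -(1/3)·log₂(1) = 0.0000
  (P=0,Q=1): P(P|Q) = (1/3)/(1/3) = 1;  -(1/3)·log₂(1) = 0.0000
  (P=1,Q=2): P(P|Q) = (1/3)/(1/3) = 1;  -(1/3)·log₂(1) = 0.0000
H(P|Q) = 0.0000 + 0.0000 + 0.0000
  = 0.0000 bits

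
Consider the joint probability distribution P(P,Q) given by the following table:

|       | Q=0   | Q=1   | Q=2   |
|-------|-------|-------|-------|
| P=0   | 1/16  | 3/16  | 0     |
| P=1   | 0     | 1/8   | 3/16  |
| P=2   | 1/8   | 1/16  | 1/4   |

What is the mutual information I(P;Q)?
Marginal P(P) (row sums):
  P(P=0) = 1/16 + 3/16 + 0 = 1/4
  P(P=1) = 0 + 1/8 + 3/16 = 5/16
  P(P=2) = 1/8 + 1/16 + 1/4 = 7/16
Marginal P(Q) (column sums):
  P(Q=0) = 1/16 + 0 + 1/8 = 3/16
  P(Q=1) = 3/16 + 1/8 + 1/16 = 3/8
  P(Q=2) = 0 + 3/16 + 1/4 = 7/16

H(P) = -[(1/4)·log₂(1/4) + (5/16)·log₂(5/16) + (7/16)·log₂(7/16)]
  = 0.5000 + 0.5244 + 0.5218
  = 1.5462 bits
H(Q) = -[(3/16)·log₂(3/16) + (3/8)·log₂(3/8) + (7/16)·log₂(7/16)]
  = 0.4528 + 0.5306 + 0.5218
  = 1.5052 bits
H(P,Q) = -[(1/16)·log₂(1/16) + (3/16)·log₂(3/16) + (1/8)·log₂(1/8) + (3/16)·log₂(3/16) + (1/8)·log₂(1/8) + (1/16)·log₂(1/16) + (1/4)·log₂(1/4)]
  = 0.2500 + 0.4528 + 0.3750 + 0.4528 + 0.3750 + 0.2500 + 0.5000
  = 2.6556 bits

I(P;Q) = H(P) + H(Q) - H(P,Q)
  = 1.5462 + 1.5052 - 2.6556
  = 0.3958 bits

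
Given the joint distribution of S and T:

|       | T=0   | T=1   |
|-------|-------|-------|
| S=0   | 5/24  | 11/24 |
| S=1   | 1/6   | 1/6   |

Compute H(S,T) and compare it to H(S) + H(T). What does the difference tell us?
Marginal P(S) (row sums):
  P(S=0) = 5/24 + 11/24 = 2/3
  P(S=1) = 1/6 + 1/6 = 1/3
Marginal P(T) (column sums):
  P(T=0) = 5/24 + 1/6 = 3/8
  P(T=1) = 11/24 + 1/6 = 5/8

H(S,T) = -[(5/24)·log₂(5/24) + (11/24)·log₂(11/24) + (1/6)·log₂(1/6) + (1/6)·log₂(1/6)]
  = 0.4715 + 0.5159 + 0.4308 + 0.4308
  = 1.8490 bits
H(S) = -[(2/3)·log₂(2/3) + (1/3)·log₂(1/3)]
  = 0.3900 + 0.5283
  = 0.9183 bits
H(T) = -[(3/8)·log₂(3/8) + (5/8)·log₂(5/8)]
  = 0.5306 + 0.4238
  = 0.9544 bits

H(S) + H(T) = 0.9183 + 0.9544 = 1.8727 bits
Difference: H(S) + H(T) - H(S,T) = 1.8727 - 1.8490 = 0.0237 bits = I(S;T)

The difference is the mutual information; it is positive here, so S and T are dependent (knowing one reduces uncertainty about the other by 0.0237 bits).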